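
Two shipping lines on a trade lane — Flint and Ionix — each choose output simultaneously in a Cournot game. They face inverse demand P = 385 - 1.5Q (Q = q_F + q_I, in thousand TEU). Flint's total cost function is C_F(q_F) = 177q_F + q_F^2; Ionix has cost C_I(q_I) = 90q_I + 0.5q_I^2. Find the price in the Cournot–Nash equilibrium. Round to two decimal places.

Flint's profit: π_F = (385 - 1.5Q)q_F - (177q_F + q_F²). Setting ∂π_F/∂q_F = 0: 208 - 5q_F - (3/2)(q_I) = 0.
Ionix's profit: π_I = (385 - 1.5Q)q_I - (90q_I + (1/2)q_I²). Setting ∂π_I/∂q_I = 0: 295 - 4q_I - (3/2)(q_F) = 0.
Best responses: q_F = (208 - (3/2)q_I)/5, q_I = (295 - (3/2)q_F)/4.
Substituting one into the other gives q_F = 1558/71 and q_I = 65.5211.
Total output Q = 87.4648, so price P = 385 - (3/2)·87.4648 = 253.8028.

253.80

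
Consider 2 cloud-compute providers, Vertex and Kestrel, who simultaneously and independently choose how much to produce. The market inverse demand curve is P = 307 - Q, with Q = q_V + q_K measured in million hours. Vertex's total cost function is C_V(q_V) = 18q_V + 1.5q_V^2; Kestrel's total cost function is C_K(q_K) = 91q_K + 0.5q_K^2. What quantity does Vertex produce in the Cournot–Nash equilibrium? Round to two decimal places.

46.50

Vertex's profit: π_V = (307 - Q)q_V - (18q_V + (3/2)q_V²). Setting ∂π_V/∂q_V = 0: 289 - 5q_V - (q_K) = 0.
Kestrel's profit: π_K = (307 - Q)q_K - (91q_K + (1/2)q_K²). Setting ∂π_K/∂q_K = 0: 216 - 3q_K - (q_V) = 0.
So q_V = (289 - q_K)/5 and q_K = (216 - q_V)/3.
Solving the pair: q_V = 93/2, q_K = 113/2.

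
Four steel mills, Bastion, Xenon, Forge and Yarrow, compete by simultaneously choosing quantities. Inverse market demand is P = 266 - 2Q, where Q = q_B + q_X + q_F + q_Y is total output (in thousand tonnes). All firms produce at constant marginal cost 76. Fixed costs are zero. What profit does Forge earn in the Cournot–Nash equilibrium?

Each firm earns π_i = (266 - 2Q)q_i - 76q_i.
First-order condition (treating rivals' output as given): 190 - 4q_i - 2·Σ_{j≠i} q_j = 0.
By symmetry each firm produces the same amount; substituting Σ_{j≠i} q_j = 3q_i yields q_i = 190/10 = 19.
Price P = 266 - 2·76 = 114.
Forge's profit: (114 - 76)·19 = 722.

722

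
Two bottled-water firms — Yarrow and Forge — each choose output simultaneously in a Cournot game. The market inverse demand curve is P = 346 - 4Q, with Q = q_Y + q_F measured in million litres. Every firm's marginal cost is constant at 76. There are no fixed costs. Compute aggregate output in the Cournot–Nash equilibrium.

A representative firm's profit is π_i = q_i(346 - 4Q) - 76q_i.
First-order condition (treating rivals' output as given): 270 - 8q_i - 4q_j = 0.
With identical firms every q_j equals q_i, so q_j = q_i and 270 = 12q_i, giving q_i = 45/2.
Total output Q = 45/2 + 45/2 = 45.

45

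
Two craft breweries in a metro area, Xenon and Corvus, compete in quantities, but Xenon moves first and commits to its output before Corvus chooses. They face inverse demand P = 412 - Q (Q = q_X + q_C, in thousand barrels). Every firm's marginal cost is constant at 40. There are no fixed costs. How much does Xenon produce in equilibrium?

186

Solve by backward induction. Given q_X, the follower Corvus maximises π_C = (412 - q_X - q_C)q_C - 40q_C.
∂π_C/∂q_C = 372 - q_X - 2q_C = 0 gives the reaction function q_C = (372 - q_X)/2.
Xenon substitutes q_C(q_X) into its own profit: π_X = q_X(412 - q_X - (372 - q_X)/2) - 40q_X = (226 - (1/2)q_X)q_X - 40q_X.
Leader FOC: 186 - q_X = 0, so q_X = 186.
Then q_C = (372 - 186)/2 = 93.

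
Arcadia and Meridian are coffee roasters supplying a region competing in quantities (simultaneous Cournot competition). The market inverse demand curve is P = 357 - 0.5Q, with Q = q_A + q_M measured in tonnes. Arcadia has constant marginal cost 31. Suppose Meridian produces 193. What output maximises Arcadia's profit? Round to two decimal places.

229.50

With the rival's output fixed at 193, Arcadia's profit is π_A = (357 - (1/2)·193 - (1/2)q_A)q_A - (31q_A) = (521/2 - (1/2)q_A)q_A - (31q_A).
∂π_A/∂q_A = 459/2 - q_A = 0, so q_A = 459/2.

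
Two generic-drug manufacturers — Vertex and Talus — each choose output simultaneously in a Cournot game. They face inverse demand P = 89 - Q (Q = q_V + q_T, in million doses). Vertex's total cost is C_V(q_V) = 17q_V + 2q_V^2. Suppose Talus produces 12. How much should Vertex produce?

With the rival's output fixed at 12, Vertex's profit is π_V = (89 - 12 - q_V)q_V - (17q_V + 2q_V²) = (77 - q_V)q_V - (17q_V + 2q_V²).
∂π_V/∂q_V = 60 - 6q_V = 0, so q_V = 10.

10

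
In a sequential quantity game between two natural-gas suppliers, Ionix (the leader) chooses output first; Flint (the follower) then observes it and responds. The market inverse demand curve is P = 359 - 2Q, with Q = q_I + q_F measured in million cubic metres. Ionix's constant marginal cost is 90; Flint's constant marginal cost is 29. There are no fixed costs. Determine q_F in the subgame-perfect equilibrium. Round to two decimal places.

56.50

The follower Flint best-responds to any q_I: π_F = (359 - 2Q)q_F - 29q_F.
Setting the follower's marginal profit to zero, 330 - 2q_I - 4q_F = 0, i.e. q_F = (330 - 2q_I)/4.
The leader anticipates this reaction. Substituting into P = 359 - 2Q gives P = 194 - q_I, so π_I = (194 - q_I)q_I - 90q_I.
Leader FOC: 104 - 2q_I = 0, so q_I = 52.
Then q_F = (330 - 2·52)/4 = 113/2.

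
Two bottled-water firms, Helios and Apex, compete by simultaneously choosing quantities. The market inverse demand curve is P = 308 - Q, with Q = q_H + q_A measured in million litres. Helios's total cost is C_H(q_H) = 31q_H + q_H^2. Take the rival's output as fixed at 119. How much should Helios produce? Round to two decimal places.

With the rival's output fixed at 119, Helios's profit is π_H = (308 - 119 - q_H)q_H - (31q_H + q_H²) = (189 - q_H)q_H - (31q_H + q_H²).
∂π_H/∂q_H = 158 - 4q_H = 0, so q_H = 79/2.

39.50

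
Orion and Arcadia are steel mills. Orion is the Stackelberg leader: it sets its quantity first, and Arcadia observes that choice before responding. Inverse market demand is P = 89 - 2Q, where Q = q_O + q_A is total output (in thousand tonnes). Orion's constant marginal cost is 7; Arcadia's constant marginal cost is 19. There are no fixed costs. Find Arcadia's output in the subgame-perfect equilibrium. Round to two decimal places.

5.75

Solve by backward induction. Given q_O, the follower Arcadia maximises π_A = (89 - 2q_O - 2q_A)q_A - 19q_A.
Follower FOC: 70 - 2q_O - 4q_A = 0, so q_A(q_O) = (70 - 2q_O)/4.
The leader anticipates this reaction. Substituting into P = 89 - 2Q gives P = 54 - q_O, so π_O = (54 - q_O)q_O - 7q_O.
Maximising: ∂π_O/∂q_O = 47 - 2q_O = 0, giving q_O = 47/2.
Then q_A = (70 - 2·(47/2))/4 = 23/4.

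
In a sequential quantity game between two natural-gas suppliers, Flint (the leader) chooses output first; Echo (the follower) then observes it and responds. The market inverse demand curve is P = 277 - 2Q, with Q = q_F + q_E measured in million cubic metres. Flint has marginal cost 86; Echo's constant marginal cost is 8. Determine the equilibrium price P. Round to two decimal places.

The follower Echo best-responds to any q_F: π_E = (277 - 2Q)q_E - 8q_E.
Follower FOC: 269 - 2q_F - 4q_E = 0, so q_E(q_F) = (269 - 2q_F)/4.
The leader anticipates this reaction. Substituting into P = 277 - 2Q gives P = 285/2 - q_F, so π_F = (285/2 - q_F)q_F - 86q_F.
Maximising: ∂π_F/∂q_F = 113/2 - 2q_F = 0, giving q_F = 113/4.
Then q_E = (269 - 2·(113/4))/4 = 425/8.
Total output Q = 651/8, so price P = 277 - 2·(651/8) = 457/4.

114.25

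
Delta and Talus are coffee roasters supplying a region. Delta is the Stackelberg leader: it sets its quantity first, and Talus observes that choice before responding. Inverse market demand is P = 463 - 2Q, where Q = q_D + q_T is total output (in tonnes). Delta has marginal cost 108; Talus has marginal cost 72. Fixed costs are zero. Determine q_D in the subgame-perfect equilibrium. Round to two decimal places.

The follower Talus best-responds to any q_D: π_T = (463 - 2Q)q_T - 72q_T.
Setting the follower's marginal profit to zero, 391 - 2q_D - 4q_T = 0, i.e. q_T = (391 - 2q_D)/4.
The leader anticipates this reaction. Substituting into P = 463 - 2Q gives P = 535/2 - q_D, so π_D = (535/2 - q_D)q_D - 108q_D.
The leader's first-order condition 319/2 - 2q_D = 0 yields q_D = 319/4.
Then q_T = (391 - 2·(319/4))/4 = 463/8.

79.75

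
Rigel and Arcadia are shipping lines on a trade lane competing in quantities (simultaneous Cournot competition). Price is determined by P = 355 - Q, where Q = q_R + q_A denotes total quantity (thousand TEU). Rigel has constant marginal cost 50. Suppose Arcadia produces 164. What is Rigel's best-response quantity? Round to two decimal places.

70.50

With the rival's output fixed at 164, Rigel's profit is π_R = (355 - 164 - q_R)q_R - (50q_R) = (191 - q_R)q_R - (50q_R).
∂π_R/∂q_R = 141 - 2q_R = 0, so q_R = 141/2.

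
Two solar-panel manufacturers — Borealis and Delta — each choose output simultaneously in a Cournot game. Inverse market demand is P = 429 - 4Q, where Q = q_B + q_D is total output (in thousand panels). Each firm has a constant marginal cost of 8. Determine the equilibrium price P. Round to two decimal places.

Each firm earns π_i = (429 - 4Q)q_i - 8q_i.
First-order condition (treating rivals' output as given): 421 - 8q_i - 4q_j = 0.
With identical firms every q_j equals q_i, so q_j = q_i and 421 = 12q_i, giving q_i = 421/12.
Total output Q = 421/6, so price P = 429 - 4·(421/6) = 445/3.

148.33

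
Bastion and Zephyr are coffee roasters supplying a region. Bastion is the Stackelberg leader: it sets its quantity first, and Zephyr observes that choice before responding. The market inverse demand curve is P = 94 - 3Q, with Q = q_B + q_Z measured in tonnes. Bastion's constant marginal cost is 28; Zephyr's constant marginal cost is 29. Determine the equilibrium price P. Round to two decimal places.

44.75

Solve by backward induction. Given q_B, the follower Zephyr maximises π_Z = (94 - 3q_B - 3q_Z)q_Z - 29q_Z.
∂π_Z/∂q_Z = 65 - 3q_B - 6q_Z = 0 gives the reaction function q_Z = (65 - 3q_B)/6.
Bastion substitutes q_Z(q_B) into its own profit: π_B = q_B(94 - 3q_B - (65 - 3q_B)/2) - 28q_B = (123/2 - (3/2)q_B)q_B - 28q_B.
Maximising: ∂π_B/∂q_B = 67/2 - 3q_B = 0, giving q_B = 67/6.
Then q_Z = (65 - 3·(67/6))/6 = 21/4.
Total output Q = 197/12, so price P = 94 - 3·(197/12) = 179/4.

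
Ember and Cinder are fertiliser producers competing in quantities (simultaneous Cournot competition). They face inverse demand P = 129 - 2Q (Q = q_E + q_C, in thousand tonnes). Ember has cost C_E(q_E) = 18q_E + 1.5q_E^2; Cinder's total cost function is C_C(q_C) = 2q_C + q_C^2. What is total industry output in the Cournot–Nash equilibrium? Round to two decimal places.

Ember's profit: π_E = (129 - 2Q)q_E - (18q_E + (3/2)q_E²). Setting ∂π_E/∂q_E = 0: 111 - 7q_E - 2(q_C) = 0.
Cinder's first-order condition: 127 - 6q_C - 2(q_E) = 0.
Rearranging gives the reaction functions q_E = (111 - 2q_C)/7 and q_C = (127 - 2q_E)/6.
Substituting one into the other gives q_E = 206/19 and q_C = 667/38.
Total output Q = 206/19 + 667/38 = 1079/38.

28.39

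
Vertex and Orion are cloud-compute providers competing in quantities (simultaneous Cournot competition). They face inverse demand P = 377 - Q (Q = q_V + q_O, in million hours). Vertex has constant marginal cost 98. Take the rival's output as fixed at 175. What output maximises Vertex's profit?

With the rival's output fixed at 175, Vertex's profit is π_V = (377 - 175 - q_V)q_V - (98q_V) = (202 - q_V)q_V - (98q_V).
∂π_V/∂q_V = 104 - 2q_V = 0, so q_V = 52.

52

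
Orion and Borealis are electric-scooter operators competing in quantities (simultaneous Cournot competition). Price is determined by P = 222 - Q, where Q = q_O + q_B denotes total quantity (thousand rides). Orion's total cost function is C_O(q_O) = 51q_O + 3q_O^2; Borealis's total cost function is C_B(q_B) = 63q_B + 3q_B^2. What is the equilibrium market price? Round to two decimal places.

185.33

Orion's profit: π_O = (222 - Q)q_O - (51q_O + 3q_O²). Setting ∂π_O/∂q_O = 0: 171 - 8q_O - (q_B) = 0.
Borealis's first-order condition: 159 - 8q_B - (q_O) = 0.
So q_O = (171 - q_B)/8 and q_B = (159 - q_O)/8.
Solving the pair: q_O = 403/21, q_B = 367/21.
Total output Q = 110/3, so price P = 222 - 110/3 = 556/3.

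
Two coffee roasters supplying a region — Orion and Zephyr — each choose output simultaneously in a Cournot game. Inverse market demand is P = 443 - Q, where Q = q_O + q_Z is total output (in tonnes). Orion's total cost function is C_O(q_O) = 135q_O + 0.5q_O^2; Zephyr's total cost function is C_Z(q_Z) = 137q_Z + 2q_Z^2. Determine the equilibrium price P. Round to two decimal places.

316.41

Orion's profit: π_O = (443 - Q)q_O - (135q_O + (1/2)q_O²). Setting ∂π_O/∂q_O = 0: 308 - 3q_O - (q_Z) = 0.
Zephyr's profit: π_Z = (443 - Q)q_Z - (137q_Z + 2q_Z²). Setting ∂π_Z/∂q_Z = 0: 306 - 6q_Z - (q_O) = 0.
Rearranging gives the reaction functions q_O = (308 - q_Z)/3 and q_Z = (306 - q_O)/6.
Solving the pair: q_O = 1542/17, q_Z = 610/17.
Total output Q = 126.5882, so price P = 443 - 126.5882 = 316.4118.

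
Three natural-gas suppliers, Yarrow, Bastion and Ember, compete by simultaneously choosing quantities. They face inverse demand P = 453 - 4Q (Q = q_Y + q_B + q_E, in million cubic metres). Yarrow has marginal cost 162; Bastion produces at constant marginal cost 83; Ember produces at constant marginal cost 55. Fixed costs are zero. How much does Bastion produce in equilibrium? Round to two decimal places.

26.31

Yarrow's profit: π_Y = (453 - 4Q)q_Y - (162q_Y). Setting ∂π_Y/∂q_Y = 0: 291 - 8q_Y - 4(q_B + q_E) = 0.
Bastion's profit: π_B = (453 - 4Q)q_B - (83q_B). Setting ∂π_B/∂q_B = 0: 370 - 8q_B - 4(q_Y + q_E) = 0.
Ember's first-order condition: 398 - 8q_E - 4(q_Y + q_B) = 0.
Adding the 3 first-order conditions: 1059 − 16Q = 0, so Q = 1059/16.
Back-substituting: q_Y = (291 − 1059/4)/4 = 105/16, q_B = (370 − 1059/4)/4 = 421/16, q_E = (398 − 1059/4)/4 = 533/16.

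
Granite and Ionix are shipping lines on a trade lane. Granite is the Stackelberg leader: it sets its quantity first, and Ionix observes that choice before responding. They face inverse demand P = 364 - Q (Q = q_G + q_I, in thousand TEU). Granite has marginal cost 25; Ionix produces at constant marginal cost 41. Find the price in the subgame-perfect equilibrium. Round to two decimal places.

Solve by backward induction. Given q_G, the follower Ionix maximises π_I = (364 - q_G - q_I)q_I - 41q_I.
Follower FOC: 323 - q_G - 2q_I = 0, so q_I(q_G) = (323 - q_G)/2.
Granite substitutes q_I(q_G) into its own profit: π_G = q_G(364 - q_G - (323 - q_G)/2) - 25q_G = (405/2 - (1/2)q_G)q_G - 25q_G.
The leader's first-order condition 355/2 - q_G = 0 yields q_G = 355/2.
Then q_I = (323 - 355/2)/2 = 291/4.
Total output Q = 1001/4, so price P = 364 - 1001/4 = 455/4.

113.75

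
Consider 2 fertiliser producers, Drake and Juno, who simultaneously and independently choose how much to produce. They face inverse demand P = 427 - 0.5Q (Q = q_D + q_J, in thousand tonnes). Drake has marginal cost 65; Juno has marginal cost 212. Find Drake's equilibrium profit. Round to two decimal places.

Drake's profit: π_D = (427 - 0.5Q)q_D - (65q_D). Setting ∂π_D/∂q_D = 0: 362 - q_D - (1/2)(q_J) = 0.
Juno's first-order condition: 215 - q_J - (1/2)(q_D) = 0.
So q_D = (362 - (1/2)q_J) and q_J = (215 - (1/2)q_D).
Solving the pair: q_D = 1018/3, q_J = 136/3.
Price P = 427 - (1/2)·(1154/3) = 704/3.
Drake's profit: (704/3 - 65)·(1018/3) = 57573.5556.

57573.56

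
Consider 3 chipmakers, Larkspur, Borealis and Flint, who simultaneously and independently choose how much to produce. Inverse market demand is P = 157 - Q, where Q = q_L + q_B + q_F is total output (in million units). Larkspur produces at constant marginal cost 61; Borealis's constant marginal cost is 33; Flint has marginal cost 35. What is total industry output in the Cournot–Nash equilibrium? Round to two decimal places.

Larkspur's profit: π_L = (157 - Q)q_L - (61q_L). Setting ∂π_L/∂q_L = 0: 96 - 2q_L - (q_B + q_F) = 0.
Borealis's first-order condition: 124 - 2q_B - (q_L + q_F) = 0.
Flint's first-order condition: 122 - 2q_F - (q_L + q_B) = 0.
Adding the 3 first-order conditions: 342 − 4Q = 0, so Q = 171/2.
Back-substituting: q_L = (96 − 171/2) = 21/2, q_B = (124 − 171/2) = 77/2, q_F = (122 − 171/2) = 73/2.
Total output Q = 21/2 + 77/2 + 73/2 = 171/2.

85.50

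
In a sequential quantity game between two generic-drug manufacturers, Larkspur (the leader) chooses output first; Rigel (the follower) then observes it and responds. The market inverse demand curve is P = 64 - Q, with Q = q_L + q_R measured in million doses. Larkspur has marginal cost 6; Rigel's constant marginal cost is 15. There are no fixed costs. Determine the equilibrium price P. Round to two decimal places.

22.75

Solve by backward induction. Given q_L, the follower Rigel maximises π_R = (64 - q_L - q_R)q_R - 15q_R.
∂π_R/∂q_R = 49 - q_L - 2q_R = 0 gives the reaction function q_R = (49 - q_L)/2.
Larkspur substitutes q_R(q_L) into its own profit: π_L = q_L(64 - q_L - (49 - q_L)/2) - 6q_L = (79/2 - (1/2)q_L)q_L - 6q_L.
The leader's first-order condition 67/2 - q_L = 0 yields q_L = 67/2.
Then q_R = (49 - 67/2)/2 = 31/4.
Total output Q = 165/4, so price P = 64 - 165/4 = 91/4.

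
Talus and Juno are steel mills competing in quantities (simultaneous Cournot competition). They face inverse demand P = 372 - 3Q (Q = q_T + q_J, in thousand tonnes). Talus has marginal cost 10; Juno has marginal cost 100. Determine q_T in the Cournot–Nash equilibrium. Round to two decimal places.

Talus's profit: π_T = (372 - 3Q)q_T - (10q_T). Setting ∂π_T/∂q_T = 0: 362 - 6q_T - 3(q_J) = 0.
Juno's first-order condition: 272 - 6q_J - 3(q_T) = 0.
So q_T = (362 - 3q_J)/6 and q_J = (272 - 3q_T)/6.
Substituting one into the other gives q_T = 452/9 and q_J = 182/9.

50.22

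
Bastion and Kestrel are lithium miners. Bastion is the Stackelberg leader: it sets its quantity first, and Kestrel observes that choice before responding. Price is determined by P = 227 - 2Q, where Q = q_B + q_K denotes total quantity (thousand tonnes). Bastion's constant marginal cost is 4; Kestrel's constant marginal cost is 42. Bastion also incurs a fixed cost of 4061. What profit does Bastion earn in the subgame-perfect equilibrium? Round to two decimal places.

196.56

The follower Kestrel best-responds to any q_B: π_K = (227 - 2Q)q_K - 42q_K.
∂π_K/∂q_K = 185 - 2q_B - 4q_K = 0 gives the reaction function q_K = (185 - 2q_B)/4.
Bastion substitutes q_K(q_B) into its own profit: π_B = q_B(227 - 2q_B - (185 - 2q_B)/2) - 4q_B = (269/2 - q_B)q_B - 4q_B.
Maximising: ∂π_B/∂q_B = 261/2 - 2q_B = 0, giving q_B = 261/4.
Then q_K = (185 - 2·(261/4))/4 = 109/8.
Price P = 227 - 2·(631/8) = 277/4.
Bastion's profit: (277/4 - 4)·(261/4) - 4061 = 196.5625.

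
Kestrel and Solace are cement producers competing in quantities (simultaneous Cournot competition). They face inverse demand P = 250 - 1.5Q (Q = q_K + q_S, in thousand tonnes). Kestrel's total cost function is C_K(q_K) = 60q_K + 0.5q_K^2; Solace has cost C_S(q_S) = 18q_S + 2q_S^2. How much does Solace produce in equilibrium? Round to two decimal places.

24.97

Kestrel's profit: π_K = (250 - 1.5Q)q_K - (60q_K + (1/2)q_K²). Setting ∂π_K/∂q_K = 0: 190 - 4q_K - (3/2)(q_S) = 0.
Solace's profit: π_S = (250 - 1.5Q)q_S - (18q_S + 2q_S²). Setting ∂π_S/∂q_S = 0: 232 - 7q_S - (3/2)(q_K) = 0.
So q_K = (190 - (3/2)q_S)/4 and q_S = (232 - (3/2)q_K)/7.
Substituting one into the other gives q_K = 38.1359 and q_S = 24.9709.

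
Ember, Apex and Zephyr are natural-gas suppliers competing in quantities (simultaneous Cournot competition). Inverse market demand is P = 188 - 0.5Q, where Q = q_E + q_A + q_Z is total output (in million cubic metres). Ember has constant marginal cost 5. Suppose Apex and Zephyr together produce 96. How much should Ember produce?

135

With rivals' combined output fixed at 96, Ember's profit is π_E = (188 - (1/2)·96 - (1/2)q_E)q_E - (5q_E) = (140 - (1/2)q_E)q_E - (5q_E).
∂π_E/∂q_E = 135 - q_E = 0, so q_E = 135.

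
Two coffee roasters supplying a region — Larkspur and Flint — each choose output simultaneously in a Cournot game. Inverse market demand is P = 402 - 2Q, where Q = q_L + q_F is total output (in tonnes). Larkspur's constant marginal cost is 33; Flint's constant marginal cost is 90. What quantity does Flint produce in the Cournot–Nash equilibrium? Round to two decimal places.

Larkspur's profit: π_L = (402 - 2Q)q_L - (33q_L). Setting ∂π_L/∂q_L = 0: 369 - 4q_L - 2(q_F) = 0.
Flint's profit: π_F = (402 - 2Q)q_F - (90q_F). Setting ∂π_F/∂q_F = 0: 312 - 4q_F - 2(q_L) = 0.
So q_L = (369 - 2q_F)/4 and q_F = (312 - 2q_L)/4.
Solving the pair: q_L = 71, q_F = 85/2.

42.50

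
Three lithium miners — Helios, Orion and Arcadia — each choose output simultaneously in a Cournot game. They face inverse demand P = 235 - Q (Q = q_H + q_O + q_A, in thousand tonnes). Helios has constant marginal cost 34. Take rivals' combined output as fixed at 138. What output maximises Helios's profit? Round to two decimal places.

With rivals' combined output fixed at 138, Helios's profit is π_H = (235 - 138 - q_H)q_H - (34q_H) = (97 - q_H)q_H - (34q_H).
∂π_H/∂q_H = 63 - 2q_H = 0, so q_H = 63/2.

31.50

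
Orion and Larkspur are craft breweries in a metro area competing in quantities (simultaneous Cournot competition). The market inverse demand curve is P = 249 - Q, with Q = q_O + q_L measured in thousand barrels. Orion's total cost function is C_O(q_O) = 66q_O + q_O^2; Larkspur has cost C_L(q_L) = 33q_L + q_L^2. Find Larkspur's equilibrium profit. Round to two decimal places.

Orion's profit: π_O = (249 - Q)q_O - (66q_O + q_O²). Setting ∂π_O/∂q_O = 0: 183 - 4q_O - (q_L) = 0.
Larkspur's profit: π_L = (249 - Q)q_L - (33q_L + q_L²). Setting ∂π_L/∂q_L = 0: 216 - 4q_L - (q_O) = 0.
Rearranging gives the reaction functions q_O = (183 - q_L)/4 and q_L = (216 - q_O)/4.
Solving the pair: q_O = 172/5, q_L = 227/5.
Price P = 249 - 399/5 = 846/5.
Larkspur's profit: (846/5)·(227/5) - 33·(227/5) - (227/5)² = 4122.3200.

4122.32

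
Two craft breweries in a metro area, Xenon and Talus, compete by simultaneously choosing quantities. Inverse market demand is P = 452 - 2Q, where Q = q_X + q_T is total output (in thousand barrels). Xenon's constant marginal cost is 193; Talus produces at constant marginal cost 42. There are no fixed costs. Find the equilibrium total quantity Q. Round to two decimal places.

111.50

Xenon's profit: π_X = (452 - 2Q)q_X - (193q_X). Setting ∂π_X/∂q_X = 0: 259 - 4q_X - 2(q_T) = 0.
Talus's first-order condition: 410 - 4q_T - 2(q_X) = 0.
Rearranging gives the reaction functions q_X = (259 - 2q_T)/4 and q_T = (410 - 2q_X)/4.
Solving the pair: q_X = 18, q_T = 187/2.
Total output Q = 18 + 187/2 = 223/2.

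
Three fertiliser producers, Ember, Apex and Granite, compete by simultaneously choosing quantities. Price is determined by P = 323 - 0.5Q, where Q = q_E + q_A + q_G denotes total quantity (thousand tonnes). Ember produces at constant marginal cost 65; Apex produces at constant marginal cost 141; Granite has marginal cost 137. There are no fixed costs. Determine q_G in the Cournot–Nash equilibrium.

59

Ember's profit: π_E = (323 - 0.5Q)q_E - (65q_E). Setting ∂π_E/∂q_E = 0: 258 - q_E - (1/2)(q_A + q_G) = 0.
Apex's profit: π_A = (323 - 0.5Q)q_A - (141q_A). Setting ∂π_A/∂q_A = 0: 182 - q_A - (1/2)(q_E + q_G) = 0.
Granite's first-order condition: 186 - q_G - (1/2)(q_E + q_A) = 0.
Summing all 3 equations gives 626 − 2Q = 0, hence Q = 313.
Back-substituting: q_E = (258 − 313/2)/(1/2) = 203, q_A = (182 − 313/2)/(1/2) = 51, q_G = (186 − 313/2)/(1/2) = 59.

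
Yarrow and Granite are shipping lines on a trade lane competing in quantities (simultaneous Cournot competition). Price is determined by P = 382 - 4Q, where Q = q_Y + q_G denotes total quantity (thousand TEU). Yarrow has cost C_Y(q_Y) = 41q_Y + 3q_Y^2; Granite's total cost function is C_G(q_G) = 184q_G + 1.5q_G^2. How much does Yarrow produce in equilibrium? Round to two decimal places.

21.44

Yarrow's profit: π_Y = (382 - 4Q)q_Y - (41q_Y + 3q_Y²). Setting ∂π_Y/∂q_Y = 0: 341 - 14q_Y - 4(q_G) = 0.
Granite's profit: π_G = (382 - 4Q)q_G - (184q_G + (3/2)q_G²). Setting ∂π_G/∂q_G = 0: 198 - 11q_G - 4(q_Y) = 0.
Best responses: q_Y = (341 - 4q_G)/14, q_G = (198 - 4q_Y)/11.
Solving the pair: q_Y = 21.4420, q_G = 704/69.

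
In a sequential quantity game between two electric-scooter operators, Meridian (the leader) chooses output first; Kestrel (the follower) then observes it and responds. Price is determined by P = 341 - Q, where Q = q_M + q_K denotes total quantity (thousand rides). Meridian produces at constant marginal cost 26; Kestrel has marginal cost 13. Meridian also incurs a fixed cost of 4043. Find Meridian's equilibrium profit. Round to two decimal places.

7357.50

The follower Kestrel best-responds to any q_M: π_K = (341 - Q)q_K - 13q_K.
Setting the follower's marginal profit to zero, 328 - q_M - 2q_K = 0, i.e. q_K = (328 - q_M)/2.
The leader anticipates this reaction. Substituting into P = 341 - Q gives P = 177 - (1/2)q_M, so π_M = (177 - (1/2)q_M)q_M - 26q_M.
Leader FOC: 151 - q_M = 0, so q_M = 151.
Then q_K = (328 - 151)/2 = 177/2.
Price P = 341 - 479/2 = 203/2.
Meridian's profit: (203/2 - 26)·151 - 4043 = 7357.5000.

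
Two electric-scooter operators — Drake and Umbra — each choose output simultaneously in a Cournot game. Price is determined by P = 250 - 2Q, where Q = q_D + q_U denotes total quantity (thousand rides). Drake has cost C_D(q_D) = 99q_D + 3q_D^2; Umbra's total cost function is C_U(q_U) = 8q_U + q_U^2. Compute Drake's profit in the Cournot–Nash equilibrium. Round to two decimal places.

Drake's profit: π_D = (250 - 2Q)q_D - (99q_D + 3q_D²). Setting ∂π_D/∂q_D = 0: 151 - 10q_D - 2(q_U) = 0.
Umbra's first-order condition: 242 - 6q_U - 2(q_D) = 0.
Rearranging gives the reaction functions q_D = (151 - 2q_U)/10 and q_U = (242 - 2q_D)/6.
Solving the pair: q_D = 211/28, q_U = 1059/28.
Price P = 250 - 2·(635/14) = 1115/7.
Drake's profit: (1115/7)·(211/28) - 99·(211/28) - 3(211/28)² = 283.9349.

283.93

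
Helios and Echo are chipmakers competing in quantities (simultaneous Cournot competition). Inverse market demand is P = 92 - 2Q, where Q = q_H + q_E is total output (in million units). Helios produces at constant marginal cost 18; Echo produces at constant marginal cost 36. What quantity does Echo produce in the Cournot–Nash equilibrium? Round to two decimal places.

6.33

Helios's profit: π_H = (92 - 2Q)q_H - (18q_H). Setting ∂π_H/∂q_H = 0: 74 - 4q_H - 2(q_E) = 0.
Echo's profit: π_E = (92 - 2Q)q_E - (36q_E). Setting ∂π_E/∂q_E = 0: 56 - 4q_E - 2(q_H) = 0.
Best responses: q_H = (74 - 2q_E)/4, q_E = (56 - 2q_H)/4.
Substituting one into the other gives q_H = 46/3 and q_E = 19/3.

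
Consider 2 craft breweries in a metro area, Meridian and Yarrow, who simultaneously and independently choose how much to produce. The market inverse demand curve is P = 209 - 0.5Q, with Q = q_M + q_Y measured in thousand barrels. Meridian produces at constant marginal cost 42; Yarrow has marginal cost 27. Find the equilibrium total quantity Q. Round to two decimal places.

Meridian's profit: π_M = (209 - 0.5Q)q_M - (42q_M). Setting ∂π_M/∂q_M = 0: 167 - q_M - (1/2)(q_Y) = 0.
Yarrow's profit: π_Y = (209 - 0.5Q)q_Y - (27q_Y). Setting ∂π_Y/∂q_Y = 0: 182 - q_Y - (1/2)(q_M) = 0.
So q_M = (167 - (1/2)q_Y) and q_Y = (182 - (1/2)q_M).
Solving the pair: q_M = 304/3, q_Y = 394/3.
Total output Q = 304/3 + 394/3 = 698/3.

232.67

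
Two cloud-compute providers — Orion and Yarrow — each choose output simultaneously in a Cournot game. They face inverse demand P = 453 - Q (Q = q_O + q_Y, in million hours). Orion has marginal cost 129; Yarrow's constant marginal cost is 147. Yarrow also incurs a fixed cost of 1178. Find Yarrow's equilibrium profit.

8038

Orion's profit: π_O = (453 - Q)q_O - (129q_O). Setting ∂π_O/∂q_O = 0: 324 - 2q_O - (q_Y) = 0.
Yarrow's first-order condition: 306 - 2q_Y - (q_O) = 0.
Rearranging gives the reaction functions q_O = (324 - q_Y)/2 and q_Y = (306 - q_O)/2.
Solving the pair: q_O = 114, q_Y = 96.
Price P = 453 - 210 = 243.
Yarrow's profit: (243 - 147)·96 - 1178 = 8038.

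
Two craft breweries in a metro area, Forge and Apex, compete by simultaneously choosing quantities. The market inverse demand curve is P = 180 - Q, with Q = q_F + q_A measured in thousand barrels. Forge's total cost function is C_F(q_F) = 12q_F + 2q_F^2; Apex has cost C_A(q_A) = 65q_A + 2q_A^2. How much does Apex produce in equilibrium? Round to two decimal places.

Forge's profit: π_F = (180 - Q)q_F - (12q_F + 2q_F²). Setting ∂π_F/∂q_F = 0: 168 - 6q_F - (q_A) = 0.
Apex's first-order condition: 115 - 6q_A - (q_F) = 0.
Rearranging gives the reaction functions q_F = (168 - q_A)/6 and q_A = (115 - q_F)/6.
Substituting one into the other gives q_F = 893/35 and q_A = 522/35.

14.91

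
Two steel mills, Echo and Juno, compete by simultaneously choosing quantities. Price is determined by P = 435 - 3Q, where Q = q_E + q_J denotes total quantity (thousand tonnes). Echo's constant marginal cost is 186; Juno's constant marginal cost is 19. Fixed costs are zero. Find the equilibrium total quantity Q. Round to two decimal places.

Echo's profit: π_E = (435 - 3Q)q_E - (186q_E). Setting ∂π_E/∂q_E = 0: 249 - 6q_E - 3(q_J) = 0.
Juno's profit: π_J = (435 - 3Q)q_J - (19q_J). Setting ∂π_J/∂q_J = 0: 416 - 6q_J - 3(q_E) = 0.
Best responses: q_E = (249 - 3q_J)/6, q_J = (416 - 3q_E)/6.
Solving the pair: q_E = 82/9, q_J = 583/9.
Total output Q = 82/9 + 583/9 = 665/9.

73.89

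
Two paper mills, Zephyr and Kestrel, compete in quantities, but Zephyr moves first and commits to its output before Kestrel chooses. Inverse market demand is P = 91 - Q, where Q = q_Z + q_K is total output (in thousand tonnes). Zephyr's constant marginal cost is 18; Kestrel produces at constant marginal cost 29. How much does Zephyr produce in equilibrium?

Solve by backward induction. Given q_Z, the follower Kestrel maximises π_K = (91 - q_Z - q_K)q_K - 29q_K.
Setting the follower's marginal profit to zero, 62 - q_Z - 2q_K = 0, i.e. q_K = (62 - q_Z)/2.
Zephyr substitutes q_K(q_Z) into its own profit: π_Z = q_Z(91 - q_Z - (62 - q_Z)/2) - 18q_Z = (60 - (1/2)q_Z)q_Z - 18q_Z.
Leader FOC: 42 - q_Z = 0, so q_Z = 42.
Then q_K = (62 - 42)/2 = 10.

42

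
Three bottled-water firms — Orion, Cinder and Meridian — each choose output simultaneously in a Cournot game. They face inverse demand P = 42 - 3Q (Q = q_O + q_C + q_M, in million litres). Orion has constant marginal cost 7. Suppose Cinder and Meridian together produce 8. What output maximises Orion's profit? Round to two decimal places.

1.83

With rivals' combined output fixed at 8, Orion's profit is π_O = (42 - 3·8 - 3q_O)q_O - (7q_O) = (18 - 3q_O)q_O - (7q_O).
∂π_O/∂q_O = 11 - 6q_O = 0, so q_O = 11/6.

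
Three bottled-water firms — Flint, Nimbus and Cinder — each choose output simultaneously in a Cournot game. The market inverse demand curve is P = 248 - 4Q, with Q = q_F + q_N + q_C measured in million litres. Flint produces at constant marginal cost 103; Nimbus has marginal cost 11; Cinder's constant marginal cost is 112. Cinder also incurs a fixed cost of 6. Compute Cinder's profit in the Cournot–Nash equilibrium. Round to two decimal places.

Flint's profit: π_F = (248 - 4Q)q_F - (103q_F). Setting ∂π_F/∂q_F = 0: 145 - 8q_F - 4(q_N + q_C) = 0.
Nimbus's profit: π_N = (248 - 4Q)q_N - (11q_N). Setting ∂π_N/∂q_N = 0: 237 - 8q_N - 4(q_F + q_C) = 0.
Cinder's profit: π_C = (248 - 4Q)q_C - (112q_C). Setting ∂π_C/∂q_C = 0: 136 - 8q_C - 4(q_F + q_N) = 0.
Adding the 3 first-order conditions: 518 − 16Q = 0, so Q = 259/8.
Back-substituting: q_F = (145 − 259/2)/4 = 31/8, q_N = (237 − 259/2)/4 = 215/8, q_C = (136 − 259/2)/4 = 13/8.
Price P = 248 - 4·(259/8) = 237/2.
Cinder's profit: (237/2 - 112)·(13/8) - 6 = 73/16.

4.56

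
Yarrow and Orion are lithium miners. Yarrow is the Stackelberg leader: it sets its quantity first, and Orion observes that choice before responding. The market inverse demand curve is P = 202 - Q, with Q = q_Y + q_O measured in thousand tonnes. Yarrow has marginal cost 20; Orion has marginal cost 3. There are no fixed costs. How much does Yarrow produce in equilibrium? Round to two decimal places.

Solve by backward induction. Given q_Y, the follower Orion maximises π_O = (202 - q_Y - q_O)q_O - 3q_O.
Setting the follower's marginal profit to zero, 199 - q_Y - 2q_O = 0, i.e. q_O = (199 - q_Y)/2.
The leader anticipates this reaction. Substituting into P = 202 - Q gives P = 205/2 - (1/2)q_Y, so π_Y = (205/2 - (1/2)q_Y)q_Y - 20q_Y.
The leader's first-order condition 165/2 - q_Y = 0 yields q_Y = 165/2.
Then q_O = (199 - 165/2)/2 = 233/4.

82.50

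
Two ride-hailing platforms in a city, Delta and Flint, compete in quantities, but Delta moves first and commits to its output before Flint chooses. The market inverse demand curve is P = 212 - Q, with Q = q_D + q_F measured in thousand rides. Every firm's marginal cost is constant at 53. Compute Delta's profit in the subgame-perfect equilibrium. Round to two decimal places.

The follower Flint best-responds to any q_D: π_F = (212 - Q)q_F - 53q_F.
∂π_F/∂q_F = 159 - q_D - 2q_F = 0 gives the reaction function q_F = (159 - q_D)/2.
Delta substitutes q_F(q_D) into its own profit: π_D = q_D(212 - q_D - (159 - q_D)/2) - 53q_D = (265/2 - (1/2)q_D)q_D - 53q_D.
The leader's first-order condition 159/2 - q_D = 0 yields q_D = 159/2.
Then q_F = (159 - 159/2)/2 = 159/4.
Price P = 212 - 477/4 = 371/4.
Delta's profit: (371/4 - 53)·(159/2) = 3160.1250.

3160.13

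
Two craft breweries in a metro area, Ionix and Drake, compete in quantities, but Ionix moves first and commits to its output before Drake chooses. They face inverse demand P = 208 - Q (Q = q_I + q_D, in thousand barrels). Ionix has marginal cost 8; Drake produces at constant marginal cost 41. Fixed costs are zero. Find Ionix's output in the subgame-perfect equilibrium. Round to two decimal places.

The follower Drake best-responds to any q_I: π_D = (208 - Q)q_D - 41q_D.
∂π_D/∂q_D = 167 - q_I - 2q_D = 0 gives the reaction function q_D = (167 - q_I)/2.
Ionix substitutes q_D(q_I) into its own profit: π_I = q_I(208 - q_I - (167 - q_I)/2) - 8q_I = (249/2 - (1/2)q_I)q_I - 8q_I.
Maximising: ∂π_I/∂q_I = 233/2 - q_I = 0, giving q_I = 233/2.
Then q_D = (167 - 233/2)/2 = 101/4.

116.50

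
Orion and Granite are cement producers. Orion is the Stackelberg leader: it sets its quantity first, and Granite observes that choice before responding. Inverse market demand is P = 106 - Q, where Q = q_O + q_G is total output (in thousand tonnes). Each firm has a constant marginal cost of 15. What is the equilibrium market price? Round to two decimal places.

Solve by backward induction. Given q_O, the follower Granite maximises π_G = (106 - q_O - q_G)q_G - 15q_G.
Setting the follower's marginal profit to zero, 91 - q_O - 2q_G = 0, i.e. q_G = (91 - q_O)/2.
Orion substitutes q_G(q_O) into its own profit: π_O = q_O(106 - q_O - (91 - q_O)/2) - 15q_O = (121/2 - (1/2)q_O)q_O - 15q_O.
Leader FOC: 91/2 - q_O = 0, so q_O = 91/2.
Then q_G = (91 - 91/2)/2 = 91/4.
Total output Q = 273/4, so price P = 106 - 273/4 = 151/4.

37.75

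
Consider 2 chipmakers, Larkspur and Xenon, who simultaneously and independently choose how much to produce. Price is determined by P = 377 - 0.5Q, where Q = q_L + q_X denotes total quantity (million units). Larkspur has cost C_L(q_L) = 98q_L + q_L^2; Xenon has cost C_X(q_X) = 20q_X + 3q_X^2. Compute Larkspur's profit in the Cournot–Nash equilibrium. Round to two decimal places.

10970.01

Larkspur's profit: π_L = (377 - 0.5Q)q_L - (98q_L + q_L²). Setting ∂π_L/∂q_L = 0: 279 - 3q_L - (1/2)(q_X) = 0.
Xenon's profit: π_X = (377 - 0.5Q)q_X - (20q_X + 3q_X²). Setting ∂π_X/∂q_X = 0: 357 - 7q_X - (1/2)(q_L) = 0.
Rearranging gives the reaction functions q_L = (279 - (1/2)q_X)/3 and q_X = (357 - (1/2)q_L)/7.
Substituting one into the other gives q_L = 85.5181 and q_X = 44.8916.
Price P = 377 - (1/2)·130.4096 = 311.7952.
Larkspur's profit: 311.7952·85.5181 - 98·85.5181 - 85.5181² = 10970.0110.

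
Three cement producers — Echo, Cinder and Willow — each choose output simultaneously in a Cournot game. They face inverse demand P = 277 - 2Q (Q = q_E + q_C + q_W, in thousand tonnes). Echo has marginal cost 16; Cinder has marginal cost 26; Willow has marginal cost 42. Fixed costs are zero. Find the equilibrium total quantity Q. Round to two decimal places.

Echo's profit: π_E = (277 - 2Q)q_E - (16q_E). Setting ∂π_E/∂q_E = 0: 261 - 4q_E - 2(q_C + q_W) = 0.
Cinder's profit: π_C = (277 - 2Q)q_C - (26q_C). Setting ∂π_C/∂q_C = 0: 251 - 4q_C - 2(q_E + q_W) = 0.
Willow's first-order condition: 235 - 4q_W - 2(q_E + q_C) = 0.
Adding the 3 first-order conditions: 747 − 8Q = 0, so Q = 747/8.
Back-substituting: q_E = (261 − 747/4)/2 = 297/8, q_C = (251 − 747/4)/2 = 257/8, q_W = (235 − 747/4)/2 = 193/8.
Total output Q = 297/8 + 257/8 + 193/8 = 747/8.

93.38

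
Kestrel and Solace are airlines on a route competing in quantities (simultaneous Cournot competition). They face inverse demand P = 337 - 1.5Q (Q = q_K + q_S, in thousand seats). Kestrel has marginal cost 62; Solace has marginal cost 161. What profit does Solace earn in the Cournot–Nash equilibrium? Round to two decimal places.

439.19

Kestrel's profit: π_K = (337 - 1.5Q)q_K - (62q_K). Setting ∂π_K/∂q_K = 0: 275 - 3q_K - (3/2)(q_S) = 0.
Solace's first-order condition: 176 - 3q_S - (3/2)(q_K) = 0.
Best responses: q_K = (275 - (3/2)q_S)/3, q_S = (176 - (3/2)q_K)/3.
Substituting one into the other gives q_K = 748/9 and q_S = 154/9.
Price P = 337 - (3/2)·(902/9) = 560/3.
Solace's profit: (560/3 - 161)·(154/9) = 439.1852.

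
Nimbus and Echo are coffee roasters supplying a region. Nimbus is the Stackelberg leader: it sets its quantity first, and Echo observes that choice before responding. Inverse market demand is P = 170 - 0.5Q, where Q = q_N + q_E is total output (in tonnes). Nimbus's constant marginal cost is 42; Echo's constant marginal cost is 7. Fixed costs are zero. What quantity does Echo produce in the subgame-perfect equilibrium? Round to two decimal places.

116.50

Solve by backward induction. Given q_N, the follower Echo maximises π_E = (170 - (1/2)q_N - (1/2)q_E)q_E - 7q_E.
Follower FOC: 163 - (1/2)q_N - q_E = 0, so q_E(q_N) = (163 - (1/2)q_N).
Nimbus substitutes q_E(q_N) into its own profit: π_N = q_N(170 - (1/2)q_N - (163 - (1/2)q_N)/2) - 42q_N = (177/2 - (1/4)q_N)q_N - 42q_N.
The leader's first-order condition 93/2 - (1/2)q_N = 0 yields q_N = 93.
Then q_E = (163 - (1/2)·93) = 233/2.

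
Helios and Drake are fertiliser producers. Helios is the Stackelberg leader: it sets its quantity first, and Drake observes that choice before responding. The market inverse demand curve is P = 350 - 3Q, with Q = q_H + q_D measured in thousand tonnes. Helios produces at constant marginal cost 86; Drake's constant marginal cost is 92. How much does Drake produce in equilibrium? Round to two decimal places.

20.50

The follower Drake best-responds to any q_H: π_D = (350 - 3Q)q_D - 92q_D.
∂π_D/∂q_D = 258 - 3q_H - 6q_D = 0 gives the reaction function q_D = (258 - 3q_H)/6.
The leader anticipates this reaction. Substituting into P = 350 - 3Q gives P = 221 - (3/2)q_H, so π_H = (221 - (3/2)q_H)q_H - 86q_H.
Maximising: ∂π_H/∂q_H = 135 - 3q_H = 0, giving q_H = 45.
Then q_D = (258 - 3·45)/6 = 41/2.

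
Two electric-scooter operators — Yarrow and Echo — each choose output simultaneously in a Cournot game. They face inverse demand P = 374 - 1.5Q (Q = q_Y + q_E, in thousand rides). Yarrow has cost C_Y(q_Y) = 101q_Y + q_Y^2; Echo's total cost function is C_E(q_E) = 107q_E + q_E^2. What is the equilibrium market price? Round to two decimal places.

Yarrow's profit: π_Y = (374 - 1.5Q)q_Y - (101q_Y + q_Y²). Setting ∂π_Y/∂q_Y = 0: 273 - 5q_Y - (3/2)(q_E) = 0.
Echo's first-order condition: 267 - 5q_E - (3/2)(q_Y) = 0.
So q_Y = (273 - (3/2)q_E)/5 and q_E = (267 - (3/2)q_Y)/5.
Substituting one into the other gives q_Y = 42.3956 and q_E = 40.6813.
Total output Q = 1080/13, so price P = 374 - (3/2)·(1080/13) = 249.3846.

249.38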